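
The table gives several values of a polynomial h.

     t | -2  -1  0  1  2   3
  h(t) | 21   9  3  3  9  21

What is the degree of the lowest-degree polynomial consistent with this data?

Forward differences of the values at t = -2, -1, 0, 1, 2, 3:
  h  : 21  9  3  3  9  21
  Δ  : -12  -6  0  6  12
  Δ^2: 6  6  6  6
  Δ^3: 0  0  0
  Δ^4: 0  0
  Δ^5: 0
The second differences are constant (6) and nonzero, while all higher differences vanish, so the minimal degree is 2.

2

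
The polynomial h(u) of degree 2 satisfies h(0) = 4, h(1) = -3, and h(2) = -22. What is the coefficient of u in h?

Write h(u) = au^2 + bu + c. Substituting each data point gives a linear system:
  c = 4
  a + b + c = -3
  4a + 2b + c = -22
Solving the system yields a = -6, b = -1, c = 4.
So h(u) = -6u^2 - u + 4.
The coefficient of u is -1.

-1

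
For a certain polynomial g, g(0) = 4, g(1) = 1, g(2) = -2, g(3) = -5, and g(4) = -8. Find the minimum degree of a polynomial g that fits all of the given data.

1

Forward differences of the values at u = 0, 1, 2, 3, 4:
  g  : 4  1  -2  -5  -8
  Δ  : -3  -3  -3  -3
  Δ^2: 0  0  0
  Δ^3: 0  0
  Δ^4: 0
The first differences are constant (-3) and nonzero, while all higher differences vanish, so the minimal degree is 1.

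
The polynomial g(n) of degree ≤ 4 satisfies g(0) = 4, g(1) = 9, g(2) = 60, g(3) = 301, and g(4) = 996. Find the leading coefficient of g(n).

5

Write g(n) = an^4 + bn^3 + cn^2 + dn + e. Substituting each data point gives a linear system:
  e = 4
  a + b + c + d + e = 9
  16a + 8b + 4c + 2d + e = 60
  81a + 27b + 9c + 3d + e = 301
  256a + 64b + 16c + 4d + e = 996
Solving the system yields a = 5, b = -6, c = 6, d = 0, e = 4.
So g(n) = 5n⁴ - 6n³ + 6n² + 4.
The leading coefficient is 5.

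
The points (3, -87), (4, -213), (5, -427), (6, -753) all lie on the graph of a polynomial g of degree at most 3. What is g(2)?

Write g(u) = au^3 + bu^2 + cu + d. Substituting each data point gives a linear system:
  27a + 9b + 3c + d = -87
  64a + 16b + 4c + d = -213
  125a + 25b + 5c + d = -427
  216a + 36b + 6c + d = -753
Solving the system yields a = -4, b = 4, c = -6, d = 3.
So g(u) = -4u³ + 4u² - 6u + 3.
Then g(2) = -25.

-25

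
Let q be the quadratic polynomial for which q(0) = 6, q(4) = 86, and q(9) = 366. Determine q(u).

q(u) = 4u^2 + 4u + 6

Using the Lagrange interpolation formula with nodes 0, 4, 9:
  L_0(u) = (u - 4)(u - 9) / 36
  L_1(u) = u(u - 9) / -20
  L_2(u) = u(u - 4) / 45
Then q(u) = 6·L_0(u) + 86·L_1(u) + 366·L_2(u).
Expanding and collecting terms gives q(u) = 4u^2 + 4u + 6.
Check: q(0) = 6. ✓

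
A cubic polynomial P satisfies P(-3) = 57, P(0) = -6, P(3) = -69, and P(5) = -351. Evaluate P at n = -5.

Using the Lagrange interpolation formula with nodes -3, 0, 3, 5:
  L_0(n) = n(n - 3)(n - 5) / -144
  L_1(n) = (n + 3)(n - 3)(n - 5) / 45
  L_2(n) = (n + 3)n(n - 5) / -36
  L_3(n) = (n + 3)n(n - 3) / 80
Then P(n) = 57·L_0(n) - 6·L_1(n) - 69·L_2(n) - 351·L_3(n).
Expanding and collecting terms gives P(n) = -3n^3 + 6n - 6.
Evaluating at n = -5: P(-5) = 339.

339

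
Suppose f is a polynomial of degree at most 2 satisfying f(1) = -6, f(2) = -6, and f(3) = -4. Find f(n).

Write f(n) = an^2 + bn + c. Substituting each data point gives a linear system:
  a + b + c = -6
  4a + 2b + c = -6
  9a + 3b + c = -4
Solving the system yields a = 1, b = -3, c = -4.
So f(n) = n^2 - 3n - 4.
Check: f(3) = -4. ✓

f(n) = n^2 - 3n - 4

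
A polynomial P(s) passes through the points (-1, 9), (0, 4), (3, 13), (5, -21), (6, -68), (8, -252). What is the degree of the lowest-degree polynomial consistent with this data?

Divided differences on the nodes -1, 0, 3, 5, 6, 8:
  order 0: 9  4  13  -21  -68  -252
  order 1: -5  3  -17  -47  -92
  order 2: 2  -4  -10  -15
  order 3: -1  -1  -1
  order 4: 0  0
  order 5: 0
The order-3 divided differences are all -1 (nonzero) and every higher order vanishes, so the data lies on a polynomial of degree exactly 3.

3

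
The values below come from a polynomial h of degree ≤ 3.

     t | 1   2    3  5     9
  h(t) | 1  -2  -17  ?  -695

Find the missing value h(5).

-107

The 4 known points determine the degree-3 polynomial uniquely.
Write h(t) = at^3 + bt^2 + ct + d. Substituting each data point gives a linear system:
  a + b + c + d = 1
  8a + 4b + 2c + d = -2
  27a + 9b + 3c + d = -17
  729a + 81b + 9c + d = -695
Solving the system yields a = -1, b = 0, c = 4, d = -2.
So h(t) = -t^3 + 4t - 2.
Then h(5) = -107.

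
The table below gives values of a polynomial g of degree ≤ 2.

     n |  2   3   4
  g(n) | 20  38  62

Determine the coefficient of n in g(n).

Write g(n) = an^2 + bn + c. Substituting each data point gives a linear system:
  4a + 2b + c = 20
  9a + 3b + c = 38
  16a + 4b + c = 62
Solving the system yields a = 3, b = 3, c = 2.
So g(n) = 3n^2 + 3n + 2.
The coefficient of n is 3.

3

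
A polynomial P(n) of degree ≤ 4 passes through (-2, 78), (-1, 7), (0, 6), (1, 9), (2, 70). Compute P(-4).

1294

Forward differences of the values at n = -2, -1, 0, 1, 2:
  P  : 78  7  6  9  70
  Δ  : -71  -1  3  61
  Δ^2: 70  4  58
  Δ^3: -66  54
  Δ^4: 120
The fourth differences are constant, confirming degree 4.
Interpolating (Newton forward form) and evaluating at n = -4 gives P(-4) = 1294.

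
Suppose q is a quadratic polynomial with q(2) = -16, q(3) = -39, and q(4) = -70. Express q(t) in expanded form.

q(t) = -4t^2 - 3t + 6

Using the Lagrange interpolation formula with nodes 2, 3, 4:
  L_0(t) = (t - 3)(t - 4) / 2
  L_1(t) = (t - 2)(t - 4) / -1
  L_2(t) = (t - 2)(t - 3) / 2
Then q(t) = -16·L_0(t) - 39·L_1(t) - 70·L_2(t).
Expanding and collecting terms gives q(t) = -4t^2 - 3t + 6.
Check: q(4) = -70. ✓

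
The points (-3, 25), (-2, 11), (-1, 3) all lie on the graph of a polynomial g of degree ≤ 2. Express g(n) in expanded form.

Write g(n) = an^2 + bn + c. Substituting each data point gives a linear system:
  9a - 3b + c = 25
  4a - 2b + c = 11
  a - b + c = 3
Solving the system yields a = 3, b = 1, c = 1.
So g(n) = 3n^2 + n + 1.
Check: g(-1) = 3. ✓

g(n) = 3n^2 + n + 1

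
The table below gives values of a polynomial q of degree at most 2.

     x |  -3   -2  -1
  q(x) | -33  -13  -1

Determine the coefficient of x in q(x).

0

Write q(x) = ax^2 + bx + c. Substituting each data point gives a linear system:
  9a - 3b + c = -33
  4a - 2b + c = -13
  a - b + c = -1
Solving the system yields a = -4, b = 0, c = 3.
So q(x) = -4x² + 3.
The coefficient of x is 0.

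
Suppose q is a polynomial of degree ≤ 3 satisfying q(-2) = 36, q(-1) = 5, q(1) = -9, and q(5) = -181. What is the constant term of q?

Write q(x) = ax^3 + bx^2 + cx + d. Substituting each data point gives a linear system:
  -8a + 4b - 2c + d = 36
  -a + b - c + d = 5
  a + b + c + d = -9
  125a + 25b + 5c + d = -181
Solving the system yields a = -2, b = 4, c = -5, d = -6.
So q(x) = -2x^3 + 4x^2 - 5x - 6.
The constant term is -6.

-6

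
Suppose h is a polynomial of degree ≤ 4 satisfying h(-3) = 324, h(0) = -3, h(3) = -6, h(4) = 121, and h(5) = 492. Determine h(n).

h(n) = 2n^4 - 6n^3 - n - 3

Write h(n) = an^4 + bn^3 + cn^2 + dn + e. Substituting each data point gives a linear system:
  81a - 27b + 9c - 3d + e = 324
  e = -3
  81a + 27b + 9c + 3d + e = -6
  256a + 64b + 16c + 4d + e = 121
  625a + 125b + 25c + 5d + e = 492
Solving the system yields a = 2, b = -6, c = 0, d = -1, e = -3.
So h(n) = 2n^4 - 6n^3 - n - 3.
Check: h(3) = -6. ✓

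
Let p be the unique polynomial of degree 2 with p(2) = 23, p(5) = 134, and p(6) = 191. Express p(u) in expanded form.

Using the Lagrange interpolation formula with nodes 2, 5, 6:
  L_0(u) = (u - 5)(u - 6) / 12
  L_1(u) = (u - 2)(u - 6) / -3
  L_2(u) = (u - 2)(u - 5) / 4
Then p(u) = 23·L_0(u) + 134·L_1(u) + 191·L_2(u).
Expanding and collecting terms gives p(u) = 5u² + 2u - 1.
Check: p(6) = 191. ✓

p(u) = 5u^2 + 2u - 1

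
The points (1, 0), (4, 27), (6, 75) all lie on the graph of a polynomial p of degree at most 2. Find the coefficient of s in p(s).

-6

Write p(s) = as^2 + bs + c. Substituting each data point gives a linear system:
  a + b + c = 0
  16a + 4b + c = 27
  36a + 6b + c = 75
Solving the system yields a = 3, b = -6, c = 3.
So p(s) = 3s^2 - 6s + 3.
The coefficient of s is -6.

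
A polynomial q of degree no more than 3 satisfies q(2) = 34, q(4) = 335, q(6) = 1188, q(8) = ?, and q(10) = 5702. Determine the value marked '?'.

2881

The 4 known points determine the degree-3 polynomial uniquely.
Write q(t) = at^3 + bt^2 + ct + d. Substituting each data point gives a linear system:
  8a + 4b + 2c + d = 34
  64a + 16b + 4c + d = 335
  216a + 36b + 6c + d = 1188
  1000a + 100b + 10c + d = 5702
Solving the system yields a = 6, b = -3, c = 1/2, d = -3.
So q(t) = 6t³ - 3t² + (1/2)t - 3.
Then q(8) = 2881.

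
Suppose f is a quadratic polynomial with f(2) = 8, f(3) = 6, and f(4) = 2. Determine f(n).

f(n) = -n^2 + 3n + 6

Using the Lagrange interpolation formula with nodes 2, 3, 4:
  L_0(n) = (n - 3)(n - 4) / 2
  L_1(n) = (n - 2)(n - 4) / -1
  L_2(n) = (n - 2)(n - 3) / 2
Then f(n) = 8·L_0(n) + 6·L_1(n) + 2·L_2(n).
Expanding and collecting terms gives f(n) = -n^2 + 3n + 6.
Check: f(3) = 6. ✓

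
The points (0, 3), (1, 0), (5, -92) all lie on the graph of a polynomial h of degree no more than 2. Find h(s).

h(s) = -4s^2 + s + 3

Using the Lagrange interpolation formula with nodes 0, 1, 5:
  L_0(s) = (s - 1)(s - 5) / 5
  L_1(s) = s(s - 5) / -4
  L_2(s) = s(s - 1) / 20
Then h(s) = 3·L_0(s) + 0·L_1(s) - 92·L_2(s).
Expanding and collecting terms gives h(s) = -4s^2 + s + 3.
Check: h(0) = 3. ✓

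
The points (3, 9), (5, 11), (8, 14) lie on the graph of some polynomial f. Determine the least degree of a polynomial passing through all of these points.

Divided differences on the nodes 3, 5, 8:
  order 0: 9  11  14
  order 1: 1  1
  order 2: 0
The order-1 divided differences are all 1 (nonzero) and every higher order vanishes, so the data lies on a polynomial of degree exactly 1.

1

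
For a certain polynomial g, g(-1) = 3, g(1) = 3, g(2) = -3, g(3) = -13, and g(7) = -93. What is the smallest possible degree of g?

2

Divided differences on the nodes -1, 1, 2, 3, 7:
  order 0: 3  3  -3  -13  -93
  order 1: 0  -6  -10  -20
  order 2: -2  -2  -2
  order 3: 0  0
  order 4: 0
The order-2 divided differences are all -2 (nonzero) and every higher order vanishes, so the data lies on a polynomial of degree exactly 2.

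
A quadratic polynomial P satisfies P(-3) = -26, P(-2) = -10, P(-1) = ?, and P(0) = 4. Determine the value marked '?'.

0

On equispaced nodes a degree-2 polynomial has vanishing third forward difference, so
  - P(-3) + 3·P(-2) - 3·P(-1) + P(0) = 0.
Substituting the known values and solving for P(-1):
  -3·P(-1) = 0
  P(-1) = 0.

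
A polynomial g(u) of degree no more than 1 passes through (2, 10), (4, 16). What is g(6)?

22

Write g(u) = au + b. Substituting each data point gives a linear system:
  2a + b = 10
  4a + b = 16
Solving the system yields a = 3, b = 4.
So g(u) = 3u + 4.
Then g(6) = 22.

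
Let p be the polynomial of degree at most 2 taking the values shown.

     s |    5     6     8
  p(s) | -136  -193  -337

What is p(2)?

Using the Lagrange interpolation formula with nodes 5, 6, 8:
  L_0(s) = (s - 6)(s - 8) / 3
  L_1(s) = (s - 5)(s - 8) / -2
  L_2(s) = (s - 5)(s - 6) / 6
Then p(s) = -136·L_0(s) - 193·L_1(s) - 337·L_2(s).
Expanding and collecting terms gives p(s) = -5s² - 2s - 1.
Evaluating at s = 2: p(2) = -25.

-25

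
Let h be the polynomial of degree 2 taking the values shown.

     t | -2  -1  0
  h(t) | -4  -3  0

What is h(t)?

Write h(t) = at^2 + bt + c. Substituting each data point gives a linear system:
  4a - 2b + c = -4
  a - b + c = -3
  c = 0
Solving the system yields a = 1, b = 4, c = 0.
So h(t) = t² + 4t.
Check: h(-1) = -3. ✓

h(t) = t^2 + 4t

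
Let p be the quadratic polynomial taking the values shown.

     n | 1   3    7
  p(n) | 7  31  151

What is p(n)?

p(n) = 3n^2 + 4

Write p(n) = an^2 + bn + c. Substituting each data point gives a linear system:
  a + b + c = 7
  9a + 3b + c = 31
  49a + 7b + c = 151
Solving the system yields a = 3, b = 0, c = 4.
So p(n) = 3n² + 4.
Check: p(7) = 151. ✓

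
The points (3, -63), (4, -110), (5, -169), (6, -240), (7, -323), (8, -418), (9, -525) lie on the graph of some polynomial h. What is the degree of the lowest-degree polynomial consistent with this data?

Forward differences of the values at u = 3, 4, 5, 6, 7, 8, 9:
  h  : -63  -110  -169  -240  -323  -418  -525
  Δ  : -47  -59  -71  -83  -95  -107
  Δ^2: -12  -12  -12  -12  -12
  Δ^3: 0  0  0  0
  Δ^4: 0  0  0
  Δ^5: 0  0
  Δ^6: 0
The second differences are constant (-12) and nonzero, while all higher differences vanish, so the minimal degree is 2.

2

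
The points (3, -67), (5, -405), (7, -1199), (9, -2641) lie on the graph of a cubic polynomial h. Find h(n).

h(n) = -4n^3 + 3n^2 + 3n + 5

Using the Lagrange interpolation formula with nodes 3, 5, 7, 9:
  L_0(n) = (n - 5)(n - 7)(n - 9) / -48
  L_1(n) = (n - 3)(n - 7)(n - 9) / 16
  L_2(n) = (n - 3)(n - 5)(n - 9) / -16
  L_3(n) = (n - 3)(n - 5)(n - 7) / 48
Then h(n) = -67·L_0(n) - 405·L_1(n) - 1199·L_2(n) - 2641·L_3(n).
Expanding and collecting terms gives h(n) = -4n³ + 3n² + 3n + 5.
Check: h(5) = -405. ✓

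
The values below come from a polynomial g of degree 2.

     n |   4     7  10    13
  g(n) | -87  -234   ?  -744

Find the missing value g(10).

On equispaced nodes a degree-2 polynomial has vanishing third forward difference, so
  - g(4) + 3·g(7) - 3·g(10) + g(13) = 0.
Substituting the known values and solving for g(10):
  -3·g(10) = 1359
  g(10) = -453.

-453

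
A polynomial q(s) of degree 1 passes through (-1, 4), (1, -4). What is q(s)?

Write q(s) = as + b. Substituting each data point gives a linear system:
  -a + b = 4
  a + b = -4
Solving the system yields a = -4, b = 0.
So q(s) = -4s.
Check: q(-1) = 4. ✓

q(s) = -4s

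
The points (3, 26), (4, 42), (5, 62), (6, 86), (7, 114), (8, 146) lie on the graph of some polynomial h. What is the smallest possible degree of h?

Forward differences of the values at n = 3, 4, 5, 6, 7, 8:
  h  : 26  42  62  86  114  146
  Δ  : 16  20  24  28  32
  Δ^2: 4  4  4  4
  Δ^3: 0  0  0
  Δ^4: 0  0
  Δ^5: 0
The second differences are constant (4) and nonzero, while all higher differences vanish, so the minimal degree is 2.

2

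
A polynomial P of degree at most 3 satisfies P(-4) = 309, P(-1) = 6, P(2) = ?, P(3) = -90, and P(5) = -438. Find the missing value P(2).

-27

The 4 known points determine the degree-3 polynomial uniquely.
Write P(x) = ax^3 + bx^2 + cx + d. Substituting each data point gives a linear system:
  -64a + 16b - 4c + d = 309
  -a + b - c + d = 6
  27a + 9b + 3c + d = -90
  125a + 25b + 5c + d = -438
Solving the system yields a = -4, b = 3, c = -2, d = -3.
So P(x) = -4x^3 + 3x^2 - 2x - 3.
Then P(2) = -27.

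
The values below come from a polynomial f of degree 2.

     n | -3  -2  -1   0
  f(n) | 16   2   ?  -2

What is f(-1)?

-4

On equispaced nodes a degree-2 polynomial has vanishing third forward difference, so
  - f(-3) + 3·f(-2) - 3·f(-1) + f(0) = 0.
Substituting the known values and solving for f(-1):
  -3·f(-1) = 12
  f(-1) = -4.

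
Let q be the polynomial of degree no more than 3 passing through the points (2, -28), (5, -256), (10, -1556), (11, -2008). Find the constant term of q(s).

-6

Write q(s) = as^3 + bs^2 + cs + d. Substituting each data point gives a linear system:
  8a + 4b + 2c + d = -28
  125a + 25b + 5c + d = -256
  1000a + 100b + 10c + d = -1556
  1331a + 121b + 11c + d = -2008
Solving the system yields a = -1, b = -6, c = 5, d = -6.
So q(s) = -s^3 - 6s^2 + 5s - 6.
The constant term is -6.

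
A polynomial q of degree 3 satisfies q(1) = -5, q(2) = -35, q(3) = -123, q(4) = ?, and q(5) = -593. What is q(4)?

On equispaced nodes a degree-3 polynomial has vanishing fourth forward difference, so
  q(1) - 4·q(2) + 6·q(3) - 4·q(4) + q(5) = 0.
Substituting the known values and solving for q(4):
  -4·q(4) = 1196
  q(4) = -299.

-299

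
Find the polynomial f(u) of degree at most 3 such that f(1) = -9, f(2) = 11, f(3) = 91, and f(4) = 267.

f(u) = 6u^3 - 6u^2 - 4u - 5

Using the Lagrange interpolation formula with nodes 1, 2, 3, 4:
  L_0(u) = (u - 2)(u - 3)(u - 4) / -6
  L_1(u) = (u - 1)(u - 3)(u - 4) / 2
  L_2(u) = (u - 1)(u - 2)(u - 4) / -2
  L_3(u) = (u - 1)(u - 2)(u - 3) / 6
Then f(u) = -9·L_0(u) + 11·L_1(u) + 91·L_2(u) + 267·L_3(u).
Expanding and collecting terms gives f(u) = 6u^3 - 6u^2 - 4u - 5.
Check: f(4) = 267. ✓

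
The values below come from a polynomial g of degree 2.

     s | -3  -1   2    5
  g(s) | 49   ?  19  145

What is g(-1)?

The 3 known points determine the degree-2 polynomial uniquely.
Write g(s) = as^2 + bs + c. Substituting each data point gives a linear system:
  9a - 3b + c = 49
  4a + 2b + c = 19
  25a + 5b + c = 145
Solving the system yields a = 6, b = 0, c = -5.
So g(s) = 6s^2 - 5.
Then g(-1) = 1.

1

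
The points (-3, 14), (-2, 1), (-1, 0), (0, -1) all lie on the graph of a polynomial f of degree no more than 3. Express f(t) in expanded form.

Using the Lagrange interpolation formula with nodes -3, -2, -1, 0:
  L_0(t) = (t + 2)(t + 1)t / -6
  L_1(t) = (t + 3)(t + 1)t / 2
  L_2(t) = (t + 3)(t + 2)t / -2
  L_3(t) = (t + 3)(t + 2)(t + 1) / 6
Then f(t) = 14·L_0(t) + 1·L_1(t) + 0·L_2(t) - 1·L_3(t).
Expanding and collecting terms gives f(t) = -2t³ - 6t² - 5t - 1.
Check: f(-3) = 14. ✓

f(t) = -2t^3 - 6t^2 - 5t - 1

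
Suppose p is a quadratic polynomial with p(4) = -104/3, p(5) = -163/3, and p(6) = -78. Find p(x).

p(x) = -2x^2 - (5/3)x + 4

Write p(x) = ax^2 + bx + c. Substituting each data point gives a linear system:
  16a + 4b + c = -104/3
  25a + 5b + c = -163/3
  36a + 6b + c = -78
Solving the system yields a = -2, b = -5/3, c = 4.
So p(x) = -2x^2 - (5/3)x + 4.
Check: p(4) = -104/3. ✓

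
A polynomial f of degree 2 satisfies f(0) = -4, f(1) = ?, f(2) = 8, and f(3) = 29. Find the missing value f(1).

-3

The 3 known points determine the degree-2 polynomial uniquely.
Write f(u) = au^2 + bu + c. Substituting each data point gives a linear system:
  c = -4
  4a + 2b + c = 8
  9a + 3b + c = 29
Solving the system yields a = 5, b = -4, c = -4.
So f(u) = 5u^2 - 4u - 4.
Then f(1) = -3.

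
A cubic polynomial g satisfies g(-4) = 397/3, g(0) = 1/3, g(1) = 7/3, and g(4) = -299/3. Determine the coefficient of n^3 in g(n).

Write g(n) = an^3 + bn^2 + cn + d. Substituting each data point gives a linear system:
  -64a + 16b - 4c + d = 397/3
  d = 1/3
  a + b + c + d = 7/3
  64a + 16b + 4c + d = -299/3
Solving the system yields a = -2, b = 1, c = 3, d = 1/3.
So g(n) = -2n^3 + n^2 + 3n + 1/3.
The leading coefficient is -2.

-2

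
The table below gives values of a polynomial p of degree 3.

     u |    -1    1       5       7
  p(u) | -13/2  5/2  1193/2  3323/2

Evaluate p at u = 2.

34

Using the Lagrange interpolation formula with nodes -1, 1, 5, 7:
  L_0(u) = (u - 1)(u - 5)(u - 7) / -96
  L_1(u) = (u + 1)(u - 5)(u - 7) / 48
  L_2(u) = (u + 1)(u - 1)(u - 7) / -48
  L_3(u) = (u + 1)(u - 1)(u - 5) / 96
Then p(u) = -13/2·L_0(u) + 5/2·L_1(u) + 1193/2·L_2(u) + 3323/2·L_3(u).
Expanding and collecting terms gives p(u) = 5u³ - u² - (1/2)u - 1.
Evaluating at u = 2: p(2) = 34.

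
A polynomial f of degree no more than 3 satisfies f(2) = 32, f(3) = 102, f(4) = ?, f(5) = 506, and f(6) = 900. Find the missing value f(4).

On equispaced nodes a degree-3 polynomial has vanishing fourth forward difference, so
  f(2) - 4·f(3) + 6·f(4) - 4·f(5) + f(6) = 0.
Substituting the known values and solving for f(4):
  6·f(4) = 1500
  f(4) = 250.

250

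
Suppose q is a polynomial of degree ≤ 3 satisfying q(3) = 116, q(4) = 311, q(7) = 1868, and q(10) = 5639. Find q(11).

7556

Using the Lagrange interpolation formula with nodes 3, 4, 7, 10:
  L_0(u) = (u - 4)(u - 7)(u - 10) / -28
  L_1(u) = (u - 3)(u - 7)(u - 10) / 18
  L_2(u) = (u - 3)(u - 4)(u - 10) / -36
  L_3(u) = (u - 3)(u - 4)(u - 7) / 126
Then q(u) = 116·L_0(u) + 311·L_1(u) + 1868·L_2(u) + 5639·L_3(u).
Expanding and collecting terms gives q(u) = 6u^3 - 3u^2 - 6u - 1.
Evaluating at u = 11: q(11) = 7556.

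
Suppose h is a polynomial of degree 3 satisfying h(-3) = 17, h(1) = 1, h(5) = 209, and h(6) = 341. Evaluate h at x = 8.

Write h(x) = ax^3 + bx^2 + cx + d. Substituting each data point gives a linear system:
  -27a + 9b - 3c + d = 17
  a + b + c + d = 1
  125a + 25b + 5c + d = 209
  216a + 36b + 6c + d = 341
Solving the system yields a = 1, b = 4, c = -3, d = -1.
So h(x) = x^3 + 4x^2 - 3x - 1.
Then h(8) = 743.

743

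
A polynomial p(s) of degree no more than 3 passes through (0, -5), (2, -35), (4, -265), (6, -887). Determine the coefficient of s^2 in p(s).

Write p(s) = as^3 + bs^2 + cs + d. Substituting each data point gives a linear system:
  d = -5
  8a + 4b + 2c + d = -35
  64a + 16b + 4c + d = -265
  216a + 36b + 6c + d = -887
Solving the system yields a = -4, b = -1, c = 3, d = -5.
So p(s) = -4s^3 - s^2 + 3s - 5.
The coefficient of s^2 is -1.

-1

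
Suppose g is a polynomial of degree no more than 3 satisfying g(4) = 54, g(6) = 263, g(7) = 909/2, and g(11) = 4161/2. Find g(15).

Write g(x) = ax^3 + bx^2 + cx + d. Substituting each data point gives a linear system:
  64a + 16b + 4c + d = 54
  216a + 36b + 6c + d = 263
  343a + 49b + 7c + d = 909/2
  1331a + 121b + 11c + d = 4161/2
Solving the system yields a = 2, b = -5, c = 5/2, d = -4.
So g(x) = 2x^3 - 5x^2 + (5/2)x - 4.
Then g(15) = 11317/2.

11317/2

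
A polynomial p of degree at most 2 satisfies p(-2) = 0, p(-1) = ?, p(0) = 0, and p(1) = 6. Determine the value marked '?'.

-2

The 3 known points determine the degree-2 polynomial uniquely.
Write p(u) = au^2 + bu + c. Substituting each data point gives a linear system:
  4a - 2b + c = 0
  c = 0
  a + b + c = 6
Solving the system yields a = 2, b = 4, c = 0.
So p(u) = 2u^2 + 4u.
Then p(-1) = -2.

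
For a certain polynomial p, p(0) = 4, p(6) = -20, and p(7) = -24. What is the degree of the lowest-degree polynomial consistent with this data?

1

Divided differences on the nodes 0, 6, 7:
  order 0: 4  -20  -24
  order 1: -4  -4
  order 2: 0
The order-1 divided differences are all -4 (nonzero) and every higher order vanishes, so the data lies on a polynomial of degree exactly 1.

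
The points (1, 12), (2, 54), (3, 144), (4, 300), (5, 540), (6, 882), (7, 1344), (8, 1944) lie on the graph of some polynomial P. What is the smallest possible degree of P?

3

Forward differences of the values at u = 1, 2, 3, 4, 5, 6, 7, 8:
  P  : 12  54  144  300  540  882  1344  1944
  Δ  : 42  90  156  240  342  462  600
  Δ^2: 48  66  84  102  120  138
  Δ^3: 18  18  18  18  18
  Δ^4: 0  0  0  0
  Δ^5: 0  0  0
  Δ^6: 0  0
  Δ^7: 0
The third differences are constant (18) and nonzero, while all higher differences vanish, so the minimal degree is 3.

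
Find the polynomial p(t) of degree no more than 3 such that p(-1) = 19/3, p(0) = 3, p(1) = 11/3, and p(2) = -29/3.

p(t) = -3t^3 + 2t^2 + (5/3)t + 3

Write p(t) = at^3 + bt^2 + ct + d. Substituting each data point gives a linear system:
  -a + b - c + d = 19/3
  d = 3
  a + b + c + d = 11/3
  8a + 4b + 2c + d = -29/3
Solving the system yields a = -3, b = 2, c = 5/3, d = 3.
So p(t) = -3t^3 + 2t^2 + (5/3)t + 3.
Check: p(2) = -29/3. ✓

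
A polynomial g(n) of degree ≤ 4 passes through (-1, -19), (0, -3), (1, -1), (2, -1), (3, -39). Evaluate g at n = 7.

-2971

Forward differences of the values at n = -1, 0, 1, 2, 3:
  g  : -19  -3  -1  -1  -39
  Δ  : 16  2  0  -38
  Δ^2: -14  -2  -38
  Δ^3: 12  -36
  Δ^4: -48
The fourth differences are constant, confirming degree 4.
Interpolating (Newton forward form) and evaluating at n = 7 gives g(7) = -2971.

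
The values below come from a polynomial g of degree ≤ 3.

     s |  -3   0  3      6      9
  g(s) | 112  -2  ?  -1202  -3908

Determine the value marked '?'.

-170

The 4 known points determine the degree-3 polynomial uniquely.
Write g(s) = as^3 + bs^2 + cs + d. Substituting each data point gives a linear system:
  -27a + 9b - 3c + d = 112
  d = -2
  216a + 36b + 6c + d = -1202
  729a + 81b + 9c + d = -3908
Solving the system yields a = -5, b = -3, c = -2, d = -2.
So g(s) = -5s³ - 3s² - 2s - 2.
Then g(3) = -170.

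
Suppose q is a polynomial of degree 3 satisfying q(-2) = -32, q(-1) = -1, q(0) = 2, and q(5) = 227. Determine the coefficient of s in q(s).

Write q(s) = as^3 + bs^2 + cs + d. Substituting each data point gives a linear system:
  -8a + 4b - 2c + d = -32
  -a + b - c + d = -1
  d = 2
  125a + 25b + 5c + d = 227
Solving the system yields a = 3, b = -5, c = -5, d = 2.
So q(s) = 3s^3 - 5s^2 - 5s + 2.
The coefficient of s is -5.

-5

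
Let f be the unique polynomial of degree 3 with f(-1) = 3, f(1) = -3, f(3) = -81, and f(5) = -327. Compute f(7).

-837

Write f(t) = at^3 + bt^2 + ct + d. Substituting each data point gives a linear system:
  -a + b - c + d = 3
  a + b + c + d = -3
  27a + 9b + 3c + d = -81
  125a + 25b + 5c + d = -327
Solving the system yields a = -2, b = -3, c = -1, d = 3.
So f(t) = -2t^3 - 3t^2 - t + 3.
Then f(7) = -837.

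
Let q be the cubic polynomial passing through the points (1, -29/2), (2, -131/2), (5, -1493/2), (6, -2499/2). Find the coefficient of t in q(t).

Write q(t) = at^3 + bt^2 + ct + d. Substituting each data point gives a linear system:
  a + b + c + d = -29/2
  8a + 4b + 2c + d = -131/2
  125a + 25b + 5c + d = -1493/2
  216a + 36b + 6c + d = -2499/2
Solving the system yields a = -5, b = -4, c = -4, d = -3/2.
So q(t) = -5t^3 - 4t^2 - 4t - 3/2.
The coefficient of t is -4.

-4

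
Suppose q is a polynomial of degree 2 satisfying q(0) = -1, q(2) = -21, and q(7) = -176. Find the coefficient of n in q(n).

Write q(n) = an^2 + bn + c. Substituting each data point gives a linear system:
  c = -1
  4a + 2b + c = -21
  49a + 7b + c = -176
Solving the system yields a = -3, b = -4, c = -1.
So q(n) = -3n^2 - 4n - 1.
The coefficient of n is -4.

-4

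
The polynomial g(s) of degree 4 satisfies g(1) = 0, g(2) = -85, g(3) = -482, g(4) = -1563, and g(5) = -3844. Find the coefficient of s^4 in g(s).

-6

Write g(s) = as^4 + bs^3 + cs^2 + ds + e. Substituting each data point gives a linear system:
  a + b + c + d + e = 0
  16a + 8b + 4c + 2d + e = -85
  81a + 27b + 9c + 3d + e = -482
  256a + 64b + 16c + 4d + e = -1563
  625a + 125b + 25c + 5d + e = -3844
Solving the system yields a = -6, b = -2, c = 6, d = 1, e = 1.
So g(s) = -6s⁴ - 2s³ + 6s² + s + 1.
The leading coefficient is -6.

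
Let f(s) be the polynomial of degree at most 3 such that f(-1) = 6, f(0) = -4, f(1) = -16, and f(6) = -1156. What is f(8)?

Using the Lagrange interpolation formula with nodes -1, 0, 1, 6:
  L_0(s) = s(s - 1)(s - 6) / -14
  L_1(s) = (s + 1)(s - 1)(s - 6) / 6
  L_2(s) = (s + 1)s(s - 6) / -10
  L_3(s) = (s + 1)s(s - 1) / 210
Then f(s) = 6·L_0(s) - 4·L_1(s) - 16·L_2(s) - 1156·L_3(s).
Expanding and collecting terms gives f(s) = -5s^3 - s^2 - 6s - 4.
Evaluating at s = 8: f(8) = -2676.

-2676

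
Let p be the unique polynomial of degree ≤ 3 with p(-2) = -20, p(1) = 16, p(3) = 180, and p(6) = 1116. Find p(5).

680

Write p(u) = au^3 + bu^2 + cu + d. Substituting each data point gives a linear system:
  -8a + 4b - 2c + d = -20
  a + b + c + d = 16
  27a + 9b + 3c + d = 180
  216a + 36b + 6c + d = 1116
Solving the system yields a = 4, b = 6, c = 6, d = 0.
So p(u) = 4u^3 + 6u^2 + 6u.
Then p(5) = 680.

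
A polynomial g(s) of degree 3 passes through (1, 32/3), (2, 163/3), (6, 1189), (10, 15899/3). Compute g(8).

Using the Lagrange interpolation formula with nodes 1, 2, 6, 10:
  L_0(s) = (s - 2)(s - 6)(s - 10) / -45
  L_1(s) = (s - 1)(s - 6)(s - 10) / 32
  L_2(s) = (s - 1)(s - 2)(s - 10) / -80
  L_3(s) = (s - 1)(s - 2)(s - 6) / 288
Then g(s) = 32/3·L_0(s) + 163/3·L_1(s) + 1189·L_2(s) + 15899/3·L_3(s).
Expanding and collecting terms gives g(s) = 5s^3 + 3s^2 - (1/3)s + 3.
Evaluating at s = 8: g(8) = 8257/3.

8257/3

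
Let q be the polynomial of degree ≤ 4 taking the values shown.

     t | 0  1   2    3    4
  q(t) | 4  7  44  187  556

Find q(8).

Forward differences of the values at t = 0, 1, 2, 3, 4:
  q  : 4  7  44  187  556
  Δ  : 3  37  143  369
  Δ^2: 34  106  226
  Δ^3: 72  120
  Δ^4: 48
The fourth differences are constant, confirming degree 4.
Interpolating (Newton forward form) and evaluating at t = 8 gives q(8) = 8372.

8372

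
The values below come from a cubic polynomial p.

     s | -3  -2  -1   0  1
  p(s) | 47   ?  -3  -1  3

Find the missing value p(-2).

The 4 known points determine the degree-3 polynomial uniquely.
Write p(s) = as^3 + bs^2 + cs + d. Substituting each data point gives a linear system:
  -27a + 9b - 3c + d = 47
  -a + b - c + d = -3
  d = -1
  a + b + c + d = 3
Solving the system yields a = -2, b = 1, c = 5, d = -1.
So p(s) = -2s³ + s² + 5s - 1.
Then p(-2) = 9.

9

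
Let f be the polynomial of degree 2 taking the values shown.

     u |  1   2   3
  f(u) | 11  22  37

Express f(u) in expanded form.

f(u) = 2u^2 + 5u + 4

Using the Lagrange interpolation formula with nodes 1, 2, 3:
  L_0(u) = (u - 2)(u - 3) / 2
  L_1(u) = (u - 1)(u - 3) / -1
  L_2(u) = (u - 1)(u - 2) / 2
Then f(u) = 11·L_0(u) + 22·L_1(u) + 37·L_2(u).
Expanding and collecting terms gives f(u) = 2u^2 + 5u + 4.
Check: f(3) = 37. ✓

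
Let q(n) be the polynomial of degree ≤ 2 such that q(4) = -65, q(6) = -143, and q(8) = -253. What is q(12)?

-569

Using the Lagrange interpolation formula with nodes 4, 6, 8:
  L_0(n) = (n - 6)(n - 8) / 8
  L_1(n) = (n - 4)(n - 8) / -4
  L_2(n) = (n - 4)(n - 6) / 8
Then q(n) = -65·L_0(n) - 143·L_1(n) - 253·L_2(n).
Expanding and collecting terms gives q(n) = -4n^2 + n - 5.
Evaluating at n = 12: q(12) = -569.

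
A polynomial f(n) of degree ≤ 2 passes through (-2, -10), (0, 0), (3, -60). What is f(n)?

Using the Lagrange interpolation formula with nodes -2, 0, 3:
  L_0(n) = n(n - 3) / 10
  L_1(n) = (n + 2)(n - 3) / -6
  L_2(n) = (n + 2)n / 15
Then f(n) = -10·L_0(n) + 0·L_1(n) - 60·L_2(n).
Expanding and collecting terms gives f(n) = -5n² - 5n.
Check: f(3) = -60. ✓

f(n) = -5n^2 - 5n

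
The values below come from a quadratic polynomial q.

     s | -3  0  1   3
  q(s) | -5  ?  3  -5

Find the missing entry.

4

The 3 known points determine the degree-2 polynomial uniquely.
Write q(s) = as^2 + bs + c. Substituting each data point gives a linear system:
  9a - 3b + c = -5
  a + b + c = 3
  9a + 3b + c = -5
Solving the system yields a = -1, b = 0, c = 4.
So q(s) = -s² + 4.
Then q(0) = 4.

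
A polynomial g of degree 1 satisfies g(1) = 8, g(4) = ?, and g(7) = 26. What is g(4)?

On equispaced nodes a degree-1 polynomial has vanishing second forward difference, so
  g(1) - 2·g(4) + g(7) = 0.
Substituting the known values and solving for g(4):
  -2·g(4) = -34
  g(4) = 17.

17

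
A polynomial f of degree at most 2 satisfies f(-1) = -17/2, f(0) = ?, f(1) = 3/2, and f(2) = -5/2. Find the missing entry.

On equispaced nodes a degree-2 polynomial has vanishing third forward difference, so
  - f(-1) + 3·f(0) - 3·f(1) + f(2) = 0.
Substituting the known values and solving for f(0):
  3·f(0) = -3/2
  f(0) = -1/2.

-1/2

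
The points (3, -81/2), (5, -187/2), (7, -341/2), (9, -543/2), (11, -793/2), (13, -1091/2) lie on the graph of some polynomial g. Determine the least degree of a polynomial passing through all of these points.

2

Forward differences of the values at x = 3, 5, 7, 9, 11, 13:
  g  : -81/2  -187/2  -341/2  -543/2  -793/2  -1091/2
  Δ  : -53  -77  -101  -125  -149
  Δ^2: -24  -24  -24  -24
  Δ^3: 0  0  0
  Δ^4: 0  0
  Δ^5: 0
The second differences are constant (-24) and nonzero, while all higher differences vanish, so the minimal degree is 2.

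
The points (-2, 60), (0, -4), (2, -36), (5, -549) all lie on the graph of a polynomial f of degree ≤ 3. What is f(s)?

f(s) = -5s^3 + 4s^2 - 4s - 4

Using the Lagrange interpolation formula with nodes -2, 0, 2, 5:
  L_0(s) = s(s - 2)(s - 5) / -56
  L_1(s) = (s + 2)(s - 2)(s - 5) / 20
  L_2(s) = (s + 2)s(s - 5) / -24
  L_3(s) = (s + 2)s(s - 2) / 105
Then f(s) = 60·L_0(s) - 4·L_1(s) - 36·L_2(s) - 549·L_3(s).
Expanding and collecting terms gives f(s) = -5s^3 + 4s^2 - 4s - 4.
Check: f(-2) = 60. ✓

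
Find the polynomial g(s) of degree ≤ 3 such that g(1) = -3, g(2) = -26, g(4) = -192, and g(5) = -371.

g(s) = -3s^3 + s^2 - 5s + 4

Write g(s) = as^3 + bs^2 + cs + d. Substituting each data point gives a linear system:
  a + b + c + d = -3
  8a + 4b + 2c + d = -26
  64a + 16b + 4c + d = -192
  125a + 25b + 5c + d = -371
Solving the system yields a = -3, b = 1, c = -5, d = 4.
So g(s) = -3s^3 + s^2 - 5s + 4.
Check: g(1) = -3. ✓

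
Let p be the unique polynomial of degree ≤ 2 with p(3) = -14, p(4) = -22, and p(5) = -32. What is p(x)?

p(x) = -x^2 - x - 2

Using the Lagrange interpolation formula with nodes 3, 4, 5:
  L_0(x) = (x - 4)(x - 5) / 2
  L_1(x) = (x - 3)(x - 5) / -1
  L_2(x) = (x - 3)(x - 4) / 2
Then p(x) = -14·L_0(x) - 22·L_1(x) - 32·L_2(x).
Expanding and collecting terms gives p(x) = -x² - x - 2.
Check: p(5) = -32. ✓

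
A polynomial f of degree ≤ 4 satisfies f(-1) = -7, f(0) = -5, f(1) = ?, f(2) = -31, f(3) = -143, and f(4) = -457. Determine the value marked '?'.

-7

On equispaced nodes a degree-4 polynomial has vanishing fifth forward difference, so
  - f(-1) + 5·f(0) - 10·f(1) + 10·f(2) - 5·f(3) + f(4) = 0.
Substituting the known values and solving for f(1):
  -10·f(1) = 70
  f(1) = -7.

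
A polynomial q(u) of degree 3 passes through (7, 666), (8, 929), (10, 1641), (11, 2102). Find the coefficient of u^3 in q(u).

1

Write q(u) = au^3 + bu^2 + cu + d. Substituting each data point gives a linear system:
  343a + 49b + 7c + d = 666
  512a + 64b + 8c + d = 929
  1000a + 100b + 10c + d = 1641
  1331a + 121b + 11c + d = 2102
Solving the system yields a = 1, b = 6, c = 4, d = 1.
So q(u) = u^3 + 6u^2 + 4u + 1.
The leading coefficient is 1.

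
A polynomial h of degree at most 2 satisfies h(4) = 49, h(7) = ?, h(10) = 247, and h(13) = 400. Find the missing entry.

The 3 known points determine the degree-2 polynomial uniquely.
Write h(n) = an^2 + bn + c. Substituting each data point gives a linear system:
  16a + 4b + c = 49
  100a + 10b + c = 247
  169a + 13b + c = 400
Solving the system yields a = 2, b = 5, c = -3.
So h(n) = 2n² + 5n - 3.
Then h(7) = 130.

130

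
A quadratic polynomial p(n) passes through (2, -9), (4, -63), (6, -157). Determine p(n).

p(n) = -5n^2 + 3n + 5

Using the Lagrange interpolation formula with nodes 2, 4, 6:
  L_0(n) = (n - 4)(n - 6) / 8
  L_1(n) = (n - 2)(n - 6) / -4
  L_2(n) = (n - 2)(n - 4) / 8
Then p(n) = -9·L_0(n) - 63·L_1(n) - 157·L_2(n).
Expanding and collecting terms gives p(n) = -5n² + 3n + 5.
Check: p(6) = -157. ✓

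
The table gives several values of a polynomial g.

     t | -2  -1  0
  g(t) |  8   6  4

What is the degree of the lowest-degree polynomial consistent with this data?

Forward differences of the values at t = -2, -1, 0:
  g  : 8  6  4
  Δ  : -2  -2
  Δ^2: 0
The first differences are constant (-2) and nonzero, while all higher differences vanish, so the minimal degree is 1.

1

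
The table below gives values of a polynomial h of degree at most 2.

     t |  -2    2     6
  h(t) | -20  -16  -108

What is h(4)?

Write h(t) = at^2 + bt + c. Substituting each data point gives a linear system:
  4a - 2b + c = -20
  4a + 2b + c = -16
  36a + 6b + c = -108
Solving the system yields a = -3, b = 1, c = -6.
So h(t) = -3t² + t - 6.
Then h(4) = -50.

-50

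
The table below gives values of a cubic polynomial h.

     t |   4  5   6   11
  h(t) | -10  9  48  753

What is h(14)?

Write h(t) = at^3 + bt^2 + ct + d. Substituting each data point gives a linear system:
  64a + 16b + 4c + d = -10
  125a + 25b + 5c + d = 9
  216a + 36b + 6c + d = 48
  1331a + 121b + 11c + d = 753
Solving the system yields a = 1, b = -5, c = 3, d = -6.
So h(t) = t³ - 5t² + 3t - 6.
Then h(14) = 1800.

1800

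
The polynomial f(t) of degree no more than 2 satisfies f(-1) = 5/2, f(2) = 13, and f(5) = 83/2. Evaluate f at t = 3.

41/2

Write f(t) = at^2 + bt + c. Substituting each data point gives a linear system:
  a - b + c = 5/2
  4a + 2b + c = 13
  25a + 5b + c = 83/2
Solving the system yields a = 1, b = 5/2, c = 4.
So f(t) = t^2 + (5/2)t + 4.
Then f(3) = 41/2.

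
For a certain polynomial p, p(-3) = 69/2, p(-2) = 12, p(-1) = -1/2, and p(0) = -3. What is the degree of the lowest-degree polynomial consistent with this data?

2

Forward differences of the values at u = -3, -2, -1, 0:
  p  : 69/2  12  -1/2  -3
  Δ  : -45/2  -25/2  -5/2
  Δ^2: 10  10
  Δ^3: 0
The second differences are constant (10) and nonzero, while all higher differences vanish, so the minimal degree is 2.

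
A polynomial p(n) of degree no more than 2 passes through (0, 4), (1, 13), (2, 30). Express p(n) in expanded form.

Using the Lagrange interpolation formula with nodes 0, 1, 2:
  L_0(n) = (n - 1)(n - 2) / 2
  L_1(n) = n(n - 2) / -1
  L_2(n) = n(n - 1) / 2
Then p(n) = 4·L_0(n) + 13·L_1(n) + 30·L_2(n).
Expanding and collecting terms gives p(n) = 4n^2 + 5n + 4.
Check: p(1) = 13. ✓

p(n) = 4n^2 + 5n + 4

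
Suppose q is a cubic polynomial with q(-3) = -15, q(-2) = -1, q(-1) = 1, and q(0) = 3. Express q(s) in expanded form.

Using the Lagrange interpolation formula with nodes -3, -2, -1, 0:
  L_0(s) = (s + 2)(s + 1)s / -6
  L_1(s) = (s + 3)(s + 1)s / 2
  L_2(s) = (s + 3)(s + 2)s / -2
  L_3(s) = (s + 3)(s + 2)(s + 1) / 6
Then q(s) = -15·L_0(s) - 1·L_1(s) + 1·L_2(s) + 3·L_3(s).
Expanding and collecting terms gives q(s) = 2s^3 + 6s^2 + 6s + 3.
Check: q(-3) = -15. ✓

q(s) = 2s^3 + 6s^2 + 6s + 3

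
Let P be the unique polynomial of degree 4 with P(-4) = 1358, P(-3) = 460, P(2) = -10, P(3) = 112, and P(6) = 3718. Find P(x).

P(x) = 4x^4 - 6x^3 - 4x^2 - 4x - 2

Write P(x) = ax^4 + bx^3 + cx^2 + dx + e. Substituting each data point gives a linear system:
  256a - 64b + 16c - 4d + e = 1358
  81a - 27b + 9c - 3d + e = 460
  16a + 8b + 4c + 2d + e = -10
  81a + 27b + 9c + 3d + e = 112
  1296a + 216b + 36c + 6d + e = 3718
Solving the system yields a = 4, b = -6, c = -4, d = -4, e = -2.
So P(x) = 4x^4 - 6x^3 - 4x^2 - 4x - 2.
Check: P(-4) = 1358. ✓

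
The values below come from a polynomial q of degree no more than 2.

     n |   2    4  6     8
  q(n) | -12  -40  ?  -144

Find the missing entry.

-84

On equispaced nodes a degree-2 polynomial has vanishing third forward difference, so
  - q(2) + 3·q(4) - 3·q(6) + q(8) = 0.
Substituting the known values and solving for q(6):
  -3·q(6) = 252
  q(6) = -84.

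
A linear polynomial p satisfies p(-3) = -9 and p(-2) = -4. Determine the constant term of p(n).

Write p(n) = an + b. Substituting each data point gives a linear system:
  -3a + b = -9
  -2a + b = -4
Solving the system yields a = 5, b = 6.
So p(n) = 5n + 6.
The constant term is 6.

6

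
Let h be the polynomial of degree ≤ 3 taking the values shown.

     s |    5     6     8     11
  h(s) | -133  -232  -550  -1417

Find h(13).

-2325

Write h(s) = as^3 + bs^2 + cs + d. Substituting each data point gives a linear system:
  125a + 25b + 5c + d = -133
  216a + 36b + 6c + d = -232
  512a + 64b + 8c + d = -550
  1331a + 121b + 11c + d = -1417
Solving the system yields a = -1, b = -1, c = 3, d = 2.
So h(s) = -s³ - s² + 3s + 2.
Then h(13) = -2325.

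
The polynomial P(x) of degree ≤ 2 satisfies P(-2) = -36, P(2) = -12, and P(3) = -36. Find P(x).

Write P(x) = ax^2 + bx + c. Substituting each data point gives a linear system:
  4a - 2b + c = -36
  4a + 2b + c = -12
  9a + 3b + c = -36
Solving the system yields a = -6, b = 6, c = 0.
So P(x) = -6x^2 + 6x.
Check: P(3) = -36. ✓

P(x) = -6x^2 + 6x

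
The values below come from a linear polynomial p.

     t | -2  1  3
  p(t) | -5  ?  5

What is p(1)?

The 2 known points determine the degree-1 polynomial uniquely.
Write p(t) = at + b. Substituting each data point gives a linear system:
  -2a + b = -5
  3a + b = 5
Solving the system yields a = 2, b = -1.
So p(t) = 2t - 1.
Then p(1) = 1.

1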